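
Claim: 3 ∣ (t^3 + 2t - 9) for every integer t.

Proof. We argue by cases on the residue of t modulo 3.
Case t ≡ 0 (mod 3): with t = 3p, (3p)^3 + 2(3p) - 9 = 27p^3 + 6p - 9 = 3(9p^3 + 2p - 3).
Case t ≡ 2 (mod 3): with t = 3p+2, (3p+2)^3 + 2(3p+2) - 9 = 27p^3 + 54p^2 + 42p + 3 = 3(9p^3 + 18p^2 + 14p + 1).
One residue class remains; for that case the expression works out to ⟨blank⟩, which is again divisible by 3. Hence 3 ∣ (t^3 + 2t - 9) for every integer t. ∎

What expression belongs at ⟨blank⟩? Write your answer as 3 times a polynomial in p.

Only t ≡ 1 (mod 3) is unaccounted for. Put t = 3p+1:
(3p+1)^3 + 2(3p+1) - 9 expands to 27p^3 + 27p^2 + 15p - 6,
and factoring out 3 leaves 3(9p^3 + 9p^2 + 5p - 2).

3(9p^3 + 9p^2 + 5p - 2)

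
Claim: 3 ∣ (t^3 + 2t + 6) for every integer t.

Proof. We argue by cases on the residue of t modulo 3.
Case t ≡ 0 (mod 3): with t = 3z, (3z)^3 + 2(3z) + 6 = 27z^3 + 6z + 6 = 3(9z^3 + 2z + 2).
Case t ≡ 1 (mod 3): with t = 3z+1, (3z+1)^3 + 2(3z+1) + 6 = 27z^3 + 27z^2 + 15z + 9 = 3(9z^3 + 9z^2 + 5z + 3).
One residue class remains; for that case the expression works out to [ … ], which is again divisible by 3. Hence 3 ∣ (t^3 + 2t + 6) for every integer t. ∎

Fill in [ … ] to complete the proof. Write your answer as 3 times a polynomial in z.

Only t ≡ 2 (mod 3) is unaccounted for. Put t = 3z+2:
(3z+2)^3 + 2(3z+2) + 6 expands to 27z^3 + 54z^2 + 42z + 18,
and factoring out 3 leaves 3(9z^3 + 18z^2 + 14z + 6).

3(9z^3 + 18z^2 + 14z + 6)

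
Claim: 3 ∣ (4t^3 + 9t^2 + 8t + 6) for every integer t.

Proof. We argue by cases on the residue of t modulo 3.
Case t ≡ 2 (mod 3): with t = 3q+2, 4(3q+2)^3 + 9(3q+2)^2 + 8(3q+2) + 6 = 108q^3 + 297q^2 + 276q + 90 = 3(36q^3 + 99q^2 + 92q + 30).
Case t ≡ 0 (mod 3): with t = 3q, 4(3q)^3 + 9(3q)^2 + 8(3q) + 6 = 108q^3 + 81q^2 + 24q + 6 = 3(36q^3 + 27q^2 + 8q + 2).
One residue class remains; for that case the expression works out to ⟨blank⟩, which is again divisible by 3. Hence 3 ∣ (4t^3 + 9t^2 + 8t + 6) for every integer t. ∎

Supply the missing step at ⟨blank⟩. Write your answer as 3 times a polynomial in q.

3(36q^3 + 63q^2 + 38q + 9)

The residues treated are {2, 0}, so the missing case is t ≡ 1 (mod 3); write t = 3q+1.
Then 4(3q+1)^3 + 9(3q+1)^2 + 8(3q+1) + 6 = 108q^3 + 189q^2 + 114q + 27 = 3(36q^3 + 63q^2 + 38q + 9).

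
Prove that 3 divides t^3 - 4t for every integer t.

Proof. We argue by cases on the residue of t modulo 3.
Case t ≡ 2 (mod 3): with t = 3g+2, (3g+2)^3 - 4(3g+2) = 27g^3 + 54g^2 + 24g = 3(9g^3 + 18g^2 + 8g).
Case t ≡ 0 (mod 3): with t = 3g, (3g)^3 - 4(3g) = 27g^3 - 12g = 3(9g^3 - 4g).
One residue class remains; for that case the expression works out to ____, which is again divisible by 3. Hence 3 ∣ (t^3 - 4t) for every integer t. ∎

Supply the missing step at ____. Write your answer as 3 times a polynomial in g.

3(9g^3 + 9g^2 - g - 1)

The residues treated are {2, 0}, so the missing case is t ≡ 1 (mod 3); write t = 3g+1.
Then (3g+1)^3 - 4(3g+1) = 27g^3 + 27g^2 - 3g - 3 = 3(9g^3 + 9g^2 - g - 1).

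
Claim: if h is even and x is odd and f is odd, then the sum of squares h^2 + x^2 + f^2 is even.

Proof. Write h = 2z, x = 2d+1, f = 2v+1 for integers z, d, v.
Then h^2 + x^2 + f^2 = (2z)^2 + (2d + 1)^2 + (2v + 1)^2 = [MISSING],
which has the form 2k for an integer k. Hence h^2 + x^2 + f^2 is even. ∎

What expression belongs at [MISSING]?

Expanding: (2z)^2 + (2d + 1)^2 + (2v + 1)^2 = 4d^2 + 4d + 4v^2 + 4v + 4z^2 + 2.
Every term is even; pulling out the factor of 2 gives 2(2d^2 + 2d + 2v^2 + 2v + 2z^2 + 1).

2(2d^2 + 2d + 2v^2 + 2v + 2z^2 + 1)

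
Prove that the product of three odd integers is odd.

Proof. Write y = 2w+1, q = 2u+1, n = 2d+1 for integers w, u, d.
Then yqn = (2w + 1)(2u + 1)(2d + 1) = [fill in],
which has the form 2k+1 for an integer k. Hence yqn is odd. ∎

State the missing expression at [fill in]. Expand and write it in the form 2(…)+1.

2(4duw + 2du + 2dw + d + 2uw + u + w) + 1

(2w + 1)(2u + 1)(2d + 1) = 8duw + 4du + 4dw + 2d + 4uw + 2u + 2w + 1
= 2(4duw + 2du + 2dw + d + 2uw + u + w) + 1.
Since 4duw + 2du + 2dw + d + 2uw + u + w is an integer, the product is of the form 2k+1 for an integer k.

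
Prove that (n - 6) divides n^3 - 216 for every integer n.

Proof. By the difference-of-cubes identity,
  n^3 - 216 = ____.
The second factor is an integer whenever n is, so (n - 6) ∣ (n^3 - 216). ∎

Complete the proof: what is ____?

(n - 6)(n^2 + 6n + 36)

Polynomial division of n^3 - 216 by n - 6 leaves remainder 0 and quotient n^2 + 6n + 36.
Hence n^3 - 216 = (n - 6)(n^2 + 6n + 36).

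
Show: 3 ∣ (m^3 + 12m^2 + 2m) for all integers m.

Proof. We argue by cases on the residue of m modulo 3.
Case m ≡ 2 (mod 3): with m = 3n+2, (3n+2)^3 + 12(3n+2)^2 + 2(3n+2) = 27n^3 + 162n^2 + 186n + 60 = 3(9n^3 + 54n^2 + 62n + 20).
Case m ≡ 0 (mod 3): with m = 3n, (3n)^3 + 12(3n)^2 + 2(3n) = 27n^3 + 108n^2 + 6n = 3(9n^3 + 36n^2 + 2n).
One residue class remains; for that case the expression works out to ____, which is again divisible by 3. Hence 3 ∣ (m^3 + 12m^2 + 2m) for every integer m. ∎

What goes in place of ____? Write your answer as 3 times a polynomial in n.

The residues treated are {2, 0}, so the missing case is m ≡ 1 (mod 3); write m = 3n+1.
Then (3n+1)^3 + 12(3n+1)^2 + 2(3n+1) = 27n^3 + 135n^2 + 87n + 15 = 3(9n^3 + 45n^2 + 29n + 5).

3(9n^3 + 45n^2 + 29n + 5)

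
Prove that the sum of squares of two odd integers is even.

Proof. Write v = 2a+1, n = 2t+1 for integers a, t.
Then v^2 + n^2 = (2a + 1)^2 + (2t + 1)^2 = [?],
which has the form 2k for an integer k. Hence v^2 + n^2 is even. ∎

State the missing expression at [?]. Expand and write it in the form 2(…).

2(2a^2 + 2a + 2t^2 + 2t + 1)

Expanding: (2a + 1)^2 + (2t + 1)^2 = 4a^2 + 4a + 4t^2 + 4t + 2.
Every term is even; pulling out the factor of 2 gives 2(2a^2 + 2a + 2t^2 + 2t + 1).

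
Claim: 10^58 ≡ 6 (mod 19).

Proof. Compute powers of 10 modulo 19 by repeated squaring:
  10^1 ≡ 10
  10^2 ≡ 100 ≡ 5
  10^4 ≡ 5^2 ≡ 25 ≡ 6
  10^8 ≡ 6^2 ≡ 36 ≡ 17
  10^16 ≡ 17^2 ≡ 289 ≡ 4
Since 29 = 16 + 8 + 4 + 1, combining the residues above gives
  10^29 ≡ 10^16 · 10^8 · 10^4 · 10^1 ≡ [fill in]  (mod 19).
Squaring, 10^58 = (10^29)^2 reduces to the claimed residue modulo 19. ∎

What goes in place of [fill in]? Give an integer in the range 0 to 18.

14

Multiply the listed residues: 4 · 17 · 6 · 10 = 68 → 408 → 4080.
Reducing modulo 19: 4080 = 214·19 + 14, so 10^29 ≡ 14.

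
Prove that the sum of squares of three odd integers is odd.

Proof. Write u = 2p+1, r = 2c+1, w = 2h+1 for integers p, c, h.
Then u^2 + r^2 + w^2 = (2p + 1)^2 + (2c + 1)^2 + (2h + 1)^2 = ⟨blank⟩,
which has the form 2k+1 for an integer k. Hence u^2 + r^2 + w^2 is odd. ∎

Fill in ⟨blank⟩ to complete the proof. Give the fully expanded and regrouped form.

2(2c^2 + 2c + 2h^2 + 2h + 2p^2 + 2p + 1) + 1

(2p + 1)^2 + (2c + 1)^2 + (2h + 1)^2 = 4c^2 + 4c + 4h^2 + 4h + 4p^2 + 4p + 3
= 2(2c^2 + 2c + 2h^2 + 2h + 2p^2 + 2p + 1) + 1.
Since 2c^2 + 2c + 2h^2 + 2h + 2p^2 + 2p + 1 is an integer, the sum of squares is of the form 2k+1 for an integer k.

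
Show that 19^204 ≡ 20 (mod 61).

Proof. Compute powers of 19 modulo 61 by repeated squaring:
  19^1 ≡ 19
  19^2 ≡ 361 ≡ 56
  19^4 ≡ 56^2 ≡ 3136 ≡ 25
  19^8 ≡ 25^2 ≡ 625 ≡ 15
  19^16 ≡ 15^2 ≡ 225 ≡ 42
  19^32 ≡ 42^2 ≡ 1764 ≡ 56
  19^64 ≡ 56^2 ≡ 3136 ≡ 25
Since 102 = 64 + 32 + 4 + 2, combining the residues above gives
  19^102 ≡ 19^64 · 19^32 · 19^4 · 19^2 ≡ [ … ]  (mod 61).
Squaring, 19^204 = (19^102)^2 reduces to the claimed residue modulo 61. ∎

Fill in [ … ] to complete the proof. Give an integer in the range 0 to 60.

9

Multiply the listed residues: 25 · 56 · 25 · 56 = 1400 → 35000 → 1960000.
Reducing modulo 61: 1960000 = 32131·61 + 9, so 19^102 ≡ 9.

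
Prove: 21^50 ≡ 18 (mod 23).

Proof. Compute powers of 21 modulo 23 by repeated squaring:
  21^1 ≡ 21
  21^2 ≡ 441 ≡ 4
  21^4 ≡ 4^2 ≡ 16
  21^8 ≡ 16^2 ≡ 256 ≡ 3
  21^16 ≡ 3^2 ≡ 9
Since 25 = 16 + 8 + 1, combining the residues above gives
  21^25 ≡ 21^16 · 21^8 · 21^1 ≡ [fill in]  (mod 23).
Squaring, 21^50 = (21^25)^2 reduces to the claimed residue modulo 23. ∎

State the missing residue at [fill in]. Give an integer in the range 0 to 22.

Multiply the listed residues: 9 · 3 · 21 = 27 → 567.
Reducing modulo 23: 567 = 24·23 + 15, so 21^25 ≡ 15.

15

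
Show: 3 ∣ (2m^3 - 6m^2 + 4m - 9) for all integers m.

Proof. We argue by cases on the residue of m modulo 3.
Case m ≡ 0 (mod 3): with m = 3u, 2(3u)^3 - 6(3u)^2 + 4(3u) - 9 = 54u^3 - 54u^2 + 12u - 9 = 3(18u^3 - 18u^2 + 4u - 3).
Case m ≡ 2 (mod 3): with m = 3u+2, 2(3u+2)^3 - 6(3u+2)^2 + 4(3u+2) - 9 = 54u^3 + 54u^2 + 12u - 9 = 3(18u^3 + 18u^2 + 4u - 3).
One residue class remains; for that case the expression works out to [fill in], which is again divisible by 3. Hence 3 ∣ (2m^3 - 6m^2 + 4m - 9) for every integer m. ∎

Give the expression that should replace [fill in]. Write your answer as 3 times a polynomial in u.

The residues treated are {0, 2}, so the missing case is m ≡ 1 (mod 3); write m = 3u+1.
Then 2(3u+1)^3 - 6(3u+1)^2 + 4(3u+1) - 9 = 54u^3 - 6u - 9 = 3(18u^3 - 2u - 3).

3(18u^3 - 2u - 3)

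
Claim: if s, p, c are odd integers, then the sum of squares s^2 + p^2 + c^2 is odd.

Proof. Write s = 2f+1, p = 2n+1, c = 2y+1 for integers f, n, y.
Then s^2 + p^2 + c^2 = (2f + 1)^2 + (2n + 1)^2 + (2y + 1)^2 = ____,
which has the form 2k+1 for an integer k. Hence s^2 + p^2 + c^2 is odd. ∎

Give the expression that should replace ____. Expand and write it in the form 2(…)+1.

2(2f^2 + 2f + 2n^2 + 2n + 2y^2 + 2y + 1) + 1

Expanding: (2f + 1)^2 + (2n + 1)^2 + (2y + 1)^2 = 4f^2 + 4f + 4n^2 + 4n + 4y^2 + 4y + 3.
Every term except the constant is even, so this is 2(2f^2 + 2f + 2n^2 + 2n + 2y^2 + 2y + 1) + 1,
and 2f^2 + 2f + 2n^2 + 2n + 2y^2 + 2y + 1 ∈ ℤ gives the required form.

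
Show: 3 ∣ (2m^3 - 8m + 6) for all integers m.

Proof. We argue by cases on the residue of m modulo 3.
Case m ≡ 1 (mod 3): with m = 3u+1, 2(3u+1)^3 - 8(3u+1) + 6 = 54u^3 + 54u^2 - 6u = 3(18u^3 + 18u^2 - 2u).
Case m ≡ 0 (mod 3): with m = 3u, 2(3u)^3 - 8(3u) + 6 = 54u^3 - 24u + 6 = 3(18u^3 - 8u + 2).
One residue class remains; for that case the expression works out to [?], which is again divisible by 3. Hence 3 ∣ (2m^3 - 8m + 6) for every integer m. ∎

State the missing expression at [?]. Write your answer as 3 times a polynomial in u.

Only m ≡ 2 (mod 3) is unaccounted for. Put m = 3u+2:
2(3u+2)^3 - 8(3u+2) + 6 expands to 54u^3 + 108u^2 + 48u + 6,
and factoring out 3 leaves 3(18u^3 + 36u^2 + 16u + 2).

3(18u^3 + 36u^2 + 16u + 2)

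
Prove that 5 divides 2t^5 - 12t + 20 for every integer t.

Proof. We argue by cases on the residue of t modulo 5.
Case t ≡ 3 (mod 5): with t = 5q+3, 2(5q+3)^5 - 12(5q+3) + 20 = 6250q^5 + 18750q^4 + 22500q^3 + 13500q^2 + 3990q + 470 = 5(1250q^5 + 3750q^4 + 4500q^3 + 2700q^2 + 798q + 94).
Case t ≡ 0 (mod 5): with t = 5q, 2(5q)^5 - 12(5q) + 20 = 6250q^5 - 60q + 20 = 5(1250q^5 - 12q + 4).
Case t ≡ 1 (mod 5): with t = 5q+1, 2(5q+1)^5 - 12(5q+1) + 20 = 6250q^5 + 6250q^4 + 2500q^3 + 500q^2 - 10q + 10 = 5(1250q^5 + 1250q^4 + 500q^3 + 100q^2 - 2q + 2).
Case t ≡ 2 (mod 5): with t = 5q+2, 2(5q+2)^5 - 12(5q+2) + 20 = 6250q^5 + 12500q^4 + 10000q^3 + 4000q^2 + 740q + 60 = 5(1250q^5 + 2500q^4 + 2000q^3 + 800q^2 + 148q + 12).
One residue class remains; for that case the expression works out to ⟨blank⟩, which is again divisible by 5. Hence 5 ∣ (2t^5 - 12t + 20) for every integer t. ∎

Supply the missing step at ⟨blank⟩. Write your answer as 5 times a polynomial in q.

Only t ≡ 4 (mod 5) is unaccounted for. Put t = 5q+4:
2(5q+4)^5 - 12(5q+4) + 20 expands to 6250q^5 + 25000q^4 + 40000q^3 + 32000q^2 + 12740q + 2020,
and factoring out 5 leaves 5(1250q^5 + 5000q^4 + 8000q^3 + 6400q^2 + 2548q + 404).

5(1250q^5 + 5000q^4 + 8000q^3 + 6400q^2 + 2548q + 404)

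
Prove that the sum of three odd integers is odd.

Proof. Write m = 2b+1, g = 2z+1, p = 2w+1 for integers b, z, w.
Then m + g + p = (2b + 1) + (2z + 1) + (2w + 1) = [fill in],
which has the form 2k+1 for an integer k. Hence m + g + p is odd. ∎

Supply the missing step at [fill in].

Expanding: (2b + 1) + (2z + 1) + (2w + 1) = 2b + 2w + 2z + 3.
Every term except the constant is even, so this is 2(b + w + z + 1) + 1,
and b + w + z + 1 ∈ ℤ gives the required form.

2(b + w + z + 1) + 1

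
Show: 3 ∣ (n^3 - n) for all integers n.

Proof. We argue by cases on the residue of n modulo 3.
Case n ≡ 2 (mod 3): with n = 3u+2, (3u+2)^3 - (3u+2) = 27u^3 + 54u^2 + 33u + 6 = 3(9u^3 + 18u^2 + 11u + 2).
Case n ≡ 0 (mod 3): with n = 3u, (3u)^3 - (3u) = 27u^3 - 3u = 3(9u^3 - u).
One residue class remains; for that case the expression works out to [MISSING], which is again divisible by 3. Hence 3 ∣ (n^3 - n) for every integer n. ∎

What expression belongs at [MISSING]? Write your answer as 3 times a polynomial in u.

3(9u^3 + 9u^2 + 2u)

Only n ≡ 1 (mod 3) is unaccounted for. Put n = 3u+1:
(3u+1)^3 - (3u+1) expands to 27u^3 + 27u^2 + 6u,
and factoring out 3 leaves 3(9u^3 + 9u^2 + 2u).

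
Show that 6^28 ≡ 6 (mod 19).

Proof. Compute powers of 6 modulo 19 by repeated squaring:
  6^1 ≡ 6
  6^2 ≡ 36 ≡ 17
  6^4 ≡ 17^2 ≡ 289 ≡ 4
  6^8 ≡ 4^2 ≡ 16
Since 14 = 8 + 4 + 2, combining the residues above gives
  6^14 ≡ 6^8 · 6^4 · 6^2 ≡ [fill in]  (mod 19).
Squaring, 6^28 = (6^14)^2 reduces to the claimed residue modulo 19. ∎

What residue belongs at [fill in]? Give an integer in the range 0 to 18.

6^8 · 6^4 · 6^2 ≡ 16 · 4 · 17 = 1088.
1088 mod 19 = 5, so 6^14 ≡ 5 (mod 19).

5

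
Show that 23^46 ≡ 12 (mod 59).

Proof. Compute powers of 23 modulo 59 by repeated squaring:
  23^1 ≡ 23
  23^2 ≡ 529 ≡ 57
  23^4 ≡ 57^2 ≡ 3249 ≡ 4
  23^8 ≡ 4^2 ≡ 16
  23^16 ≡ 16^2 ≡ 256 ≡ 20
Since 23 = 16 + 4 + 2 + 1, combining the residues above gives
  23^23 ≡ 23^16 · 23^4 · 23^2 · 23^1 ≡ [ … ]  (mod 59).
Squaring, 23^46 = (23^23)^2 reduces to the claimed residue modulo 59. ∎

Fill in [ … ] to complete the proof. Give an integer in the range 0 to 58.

37

Multiply the listed residues: 20 · 4 · 57 · 23 = 80 → 4560 → 104880.
Reducing modulo 59: 104880 = 1777·59 + 37, so 23^23 ≡ 37.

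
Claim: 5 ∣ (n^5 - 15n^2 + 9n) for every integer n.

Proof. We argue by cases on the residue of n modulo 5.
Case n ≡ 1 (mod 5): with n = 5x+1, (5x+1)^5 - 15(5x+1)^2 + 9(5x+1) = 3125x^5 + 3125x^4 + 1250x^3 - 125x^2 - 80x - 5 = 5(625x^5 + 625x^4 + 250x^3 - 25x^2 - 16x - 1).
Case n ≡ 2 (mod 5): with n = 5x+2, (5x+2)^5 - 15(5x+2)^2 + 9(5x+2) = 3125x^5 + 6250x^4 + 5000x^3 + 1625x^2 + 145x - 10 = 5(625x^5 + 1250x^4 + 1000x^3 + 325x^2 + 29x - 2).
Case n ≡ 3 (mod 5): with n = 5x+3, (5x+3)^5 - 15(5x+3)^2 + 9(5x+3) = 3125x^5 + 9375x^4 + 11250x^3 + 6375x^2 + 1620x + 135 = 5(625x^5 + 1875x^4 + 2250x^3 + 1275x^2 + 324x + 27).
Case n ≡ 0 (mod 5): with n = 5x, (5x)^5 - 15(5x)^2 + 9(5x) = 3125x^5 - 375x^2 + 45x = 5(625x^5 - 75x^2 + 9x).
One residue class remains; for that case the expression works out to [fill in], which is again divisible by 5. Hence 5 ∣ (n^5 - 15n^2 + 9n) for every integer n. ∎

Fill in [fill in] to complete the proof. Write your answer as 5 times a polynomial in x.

5(625x^5 + 2500x^4 + 4000x^3 + 3125x^2 + 1169x + 164)

The residues treated are {1, 2, 3, 0}, so the missing case is n ≡ 4 (mod 5); write n = 5x+4.
Then (5x+4)^5 - 15(5x+4)^2 + 9(5x+4) = 3125x^5 + 12500x^4 + 20000x^3 + 15625x^2 + 5845x + 820 = 5(625x^5 + 2500x^4 + 4000x^3 + 3125x^2 + 1169x + 164).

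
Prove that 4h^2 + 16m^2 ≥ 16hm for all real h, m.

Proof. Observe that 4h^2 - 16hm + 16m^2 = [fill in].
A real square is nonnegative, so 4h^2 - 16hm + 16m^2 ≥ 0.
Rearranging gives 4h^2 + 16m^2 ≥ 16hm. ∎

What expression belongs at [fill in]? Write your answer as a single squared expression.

4h^2 - 16hm + 16m^2 is a perfect-square trinomial: the outer terms are (2h)^2 and (4m)^2, and the cross term is -2·2h·4m.
So 4h^2 - 16hm + 16m^2 = (2h - 4m)^2 ≥ 0.

(2h - 4m)^2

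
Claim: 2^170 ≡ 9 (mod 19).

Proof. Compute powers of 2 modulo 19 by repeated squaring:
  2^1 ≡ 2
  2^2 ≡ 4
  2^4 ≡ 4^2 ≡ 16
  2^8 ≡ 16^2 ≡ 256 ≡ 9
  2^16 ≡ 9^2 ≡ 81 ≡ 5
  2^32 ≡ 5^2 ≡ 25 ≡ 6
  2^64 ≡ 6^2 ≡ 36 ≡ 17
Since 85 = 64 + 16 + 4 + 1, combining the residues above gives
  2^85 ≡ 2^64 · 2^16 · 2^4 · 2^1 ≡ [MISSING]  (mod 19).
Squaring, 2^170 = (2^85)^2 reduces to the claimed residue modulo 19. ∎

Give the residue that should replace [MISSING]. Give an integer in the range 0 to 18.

Multiply the listed residues: 17 · 5 · 16 · 2 = 85 → 1360 → 2720.
Reducing modulo 19: 2720 = 143·19 + 3, so 2^85 ≡ 3.

3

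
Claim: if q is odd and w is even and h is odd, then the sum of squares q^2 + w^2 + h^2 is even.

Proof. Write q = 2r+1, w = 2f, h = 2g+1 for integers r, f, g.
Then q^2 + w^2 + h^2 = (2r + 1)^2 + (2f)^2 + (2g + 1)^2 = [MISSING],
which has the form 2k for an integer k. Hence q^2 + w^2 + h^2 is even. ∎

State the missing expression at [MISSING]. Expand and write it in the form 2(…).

2(2f^2 + 2g^2 + 2g + 2r^2 + 2r + 1)

Expanding: (2r + 1)^2 + (2f)^2 + (2g + 1)^2 = 4f^2 + 4g^2 + 4g + 4r^2 + 4r + 2.
Every term is even; pulling out the factor of 2 gives 2(2f^2 + 2g^2 + 2g + 2r^2 + 2r + 1).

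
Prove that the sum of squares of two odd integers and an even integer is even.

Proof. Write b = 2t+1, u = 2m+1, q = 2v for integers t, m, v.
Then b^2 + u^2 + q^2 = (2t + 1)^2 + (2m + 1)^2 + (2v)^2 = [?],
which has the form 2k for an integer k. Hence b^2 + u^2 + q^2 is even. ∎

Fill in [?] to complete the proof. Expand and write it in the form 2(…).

2(2m^2 + 2m + 2t^2 + 2t + 2v^2 + 1)

Expanding: (2t + 1)^2 + (2m + 1)^2 + (2v)^2 = 4m^2 + 4m + 4t^2 + 4t + 4v^2 + 2.
Every term is even; pulling out the factor of 2 gives 2(2m^2 + 2m + 2t^2 + 2t + 2v^2 + 1).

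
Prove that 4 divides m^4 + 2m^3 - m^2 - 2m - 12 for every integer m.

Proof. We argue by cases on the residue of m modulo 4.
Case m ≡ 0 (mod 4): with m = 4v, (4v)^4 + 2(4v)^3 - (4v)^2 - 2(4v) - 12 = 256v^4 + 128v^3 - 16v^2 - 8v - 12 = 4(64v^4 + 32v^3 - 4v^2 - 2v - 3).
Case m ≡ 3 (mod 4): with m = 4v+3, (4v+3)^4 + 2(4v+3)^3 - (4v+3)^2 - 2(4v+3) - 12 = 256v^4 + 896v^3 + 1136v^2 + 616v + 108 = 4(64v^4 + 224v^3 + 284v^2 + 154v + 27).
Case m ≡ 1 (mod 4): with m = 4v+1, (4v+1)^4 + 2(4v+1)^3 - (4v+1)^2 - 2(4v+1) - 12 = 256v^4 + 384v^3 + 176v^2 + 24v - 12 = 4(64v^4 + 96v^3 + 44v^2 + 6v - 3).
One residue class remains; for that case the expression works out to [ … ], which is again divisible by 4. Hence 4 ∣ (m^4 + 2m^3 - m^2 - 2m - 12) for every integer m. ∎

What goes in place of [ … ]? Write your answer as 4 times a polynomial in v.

Only m ≡ 2 (mod 4) is unaccounted for. Put m = 4v+2:
(4v+2)^4 + 2(4v+2)^3 - (4v+2)^2 - 2(4v+2) - 12 expands to 256v^4 + 640v^3 + 560v^2 + 200v + 12,
and factoring out 4 leaves 4(64v^4 + 160v^3 + 140v^2 + 50v + 3).

4(64v^4 + 160v^3 + 140v^2 + 50v + 3)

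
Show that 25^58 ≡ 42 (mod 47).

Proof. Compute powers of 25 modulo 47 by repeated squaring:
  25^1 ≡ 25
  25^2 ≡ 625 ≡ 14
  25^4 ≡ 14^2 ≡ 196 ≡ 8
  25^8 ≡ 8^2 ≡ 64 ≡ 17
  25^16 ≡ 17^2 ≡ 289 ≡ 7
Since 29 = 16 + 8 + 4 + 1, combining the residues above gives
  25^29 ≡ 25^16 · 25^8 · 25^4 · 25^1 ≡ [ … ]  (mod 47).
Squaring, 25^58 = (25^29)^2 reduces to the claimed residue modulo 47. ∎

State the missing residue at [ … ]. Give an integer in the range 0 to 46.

Multiply the listed residues: 7 · 17 · 8 · 25 = 119 → 952 → 23800.
Reducing modulo 47: 23800 = 506·47 + 18, so 25^29 ≡ 18.

18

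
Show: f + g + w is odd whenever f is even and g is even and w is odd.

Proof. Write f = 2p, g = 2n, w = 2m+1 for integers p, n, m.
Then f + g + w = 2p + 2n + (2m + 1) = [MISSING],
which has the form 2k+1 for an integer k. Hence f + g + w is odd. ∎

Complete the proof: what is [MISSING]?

2p + 2n + (2m + 1) = 2m + 2n + 2p + 1
= 2(m + n + p) + 1.
Since m + n + p is an integer, the sum is of the form 2k+1 for an integer k.

2(m + n + p) + 1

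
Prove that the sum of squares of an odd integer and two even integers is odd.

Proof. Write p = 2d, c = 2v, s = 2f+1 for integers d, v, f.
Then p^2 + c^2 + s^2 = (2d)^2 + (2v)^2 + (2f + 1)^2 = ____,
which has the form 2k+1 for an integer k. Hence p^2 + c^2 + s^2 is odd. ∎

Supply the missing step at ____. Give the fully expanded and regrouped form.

2(2d^2 + 2f^2 + 2f + 2v^2) + 1

Expanding: (2d)^2 + (2v)^2 + (2f + 1)^2 = 4d^2 + 4f^2 + 4f + 4v^2 + 1.
Every term except the constant is even, so this is 2(2d^2 + 2f^2 + 2f + 2v^2) + 1,
and 2d^2 + 2f^2 + 2f + 2v^2 ∈ ℤ gives the required form.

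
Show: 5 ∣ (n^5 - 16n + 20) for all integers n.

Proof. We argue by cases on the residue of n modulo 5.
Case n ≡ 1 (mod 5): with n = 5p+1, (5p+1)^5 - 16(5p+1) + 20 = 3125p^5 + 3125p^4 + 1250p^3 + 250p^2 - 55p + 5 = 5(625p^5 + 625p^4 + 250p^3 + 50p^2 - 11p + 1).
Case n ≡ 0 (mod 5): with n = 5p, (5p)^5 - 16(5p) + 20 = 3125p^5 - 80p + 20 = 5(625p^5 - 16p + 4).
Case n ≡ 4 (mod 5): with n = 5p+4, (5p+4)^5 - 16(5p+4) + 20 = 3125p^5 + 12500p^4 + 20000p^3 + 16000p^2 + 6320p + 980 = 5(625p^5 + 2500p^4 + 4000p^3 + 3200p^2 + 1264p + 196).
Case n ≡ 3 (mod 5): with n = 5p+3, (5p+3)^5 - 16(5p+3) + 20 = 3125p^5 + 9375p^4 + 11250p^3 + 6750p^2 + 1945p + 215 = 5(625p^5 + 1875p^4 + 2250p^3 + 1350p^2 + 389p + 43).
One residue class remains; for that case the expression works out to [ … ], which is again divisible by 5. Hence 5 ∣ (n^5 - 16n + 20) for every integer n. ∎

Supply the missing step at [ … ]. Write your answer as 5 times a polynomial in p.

5(625p^5 + 1250p^4 + 1000p^3 + 400p^2 + 64p + 4)

The residues treated are {1, 0, 4, 3}, so the missing case is n ≡ 2 (mod 5); write n = 5p+2.
Then (5p+2)^5 - 16(5p+2) + 20 = 3125p^5 + 6250p^4 + 5000p^3 + 2000p^2 + 320p + 20 = 5(625p^5 + 1250p^4 + 1000p^3 + 400p^2 + 64p + 4).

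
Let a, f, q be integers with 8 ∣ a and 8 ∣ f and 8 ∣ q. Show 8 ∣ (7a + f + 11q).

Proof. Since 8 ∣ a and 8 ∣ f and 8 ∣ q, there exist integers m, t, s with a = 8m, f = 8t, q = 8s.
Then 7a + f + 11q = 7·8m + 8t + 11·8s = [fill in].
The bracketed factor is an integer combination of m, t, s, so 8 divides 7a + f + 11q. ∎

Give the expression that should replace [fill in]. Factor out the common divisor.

8(7m + 11s + t)

Pull the common 8 out of every term: 7·8m + 8t + 11·8s = 8(7m + 11s + t).
7m + 11s + t is an integer, which exhibits the divisibility.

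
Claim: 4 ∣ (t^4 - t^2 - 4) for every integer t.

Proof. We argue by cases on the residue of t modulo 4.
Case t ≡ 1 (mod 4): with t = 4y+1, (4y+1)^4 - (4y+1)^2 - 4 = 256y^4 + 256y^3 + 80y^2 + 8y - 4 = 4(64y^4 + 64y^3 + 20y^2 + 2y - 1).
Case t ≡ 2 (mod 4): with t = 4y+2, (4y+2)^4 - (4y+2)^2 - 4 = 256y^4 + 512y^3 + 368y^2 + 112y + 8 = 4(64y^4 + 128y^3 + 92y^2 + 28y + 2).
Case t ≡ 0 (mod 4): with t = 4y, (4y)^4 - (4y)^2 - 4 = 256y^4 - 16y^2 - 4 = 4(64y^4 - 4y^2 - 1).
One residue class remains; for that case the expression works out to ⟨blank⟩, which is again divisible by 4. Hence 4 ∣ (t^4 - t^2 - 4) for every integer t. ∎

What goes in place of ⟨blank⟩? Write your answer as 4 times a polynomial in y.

The residues treated are {1, 2, 0}, so the missing case is t ≡ 3 (mod 4); write t = 4y+3.
Then (4y+3)^4 - (4y+3)^2 - 4 = 256y^4 + 768y^3 + 848y^2 + 408y + 68 = 4(64y^4 + 192y^3 + 212y^2 + 102y + 17).

4(64y^4 + 192y^3 + 212y^2 + 102y + 17)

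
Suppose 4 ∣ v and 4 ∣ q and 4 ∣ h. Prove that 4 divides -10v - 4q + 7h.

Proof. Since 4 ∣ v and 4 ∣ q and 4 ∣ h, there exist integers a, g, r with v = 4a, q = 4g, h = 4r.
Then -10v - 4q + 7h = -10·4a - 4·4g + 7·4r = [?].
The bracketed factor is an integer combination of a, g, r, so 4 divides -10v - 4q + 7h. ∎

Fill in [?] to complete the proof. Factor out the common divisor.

4(-10a - 4g + 7r)

Pull the common 4 out of every term: -10·4a - 4·4g + 7·4r = 4(-10a - 4g + 7r).
-10a - 4g + 7r is an integer, which exhibits the divisibility.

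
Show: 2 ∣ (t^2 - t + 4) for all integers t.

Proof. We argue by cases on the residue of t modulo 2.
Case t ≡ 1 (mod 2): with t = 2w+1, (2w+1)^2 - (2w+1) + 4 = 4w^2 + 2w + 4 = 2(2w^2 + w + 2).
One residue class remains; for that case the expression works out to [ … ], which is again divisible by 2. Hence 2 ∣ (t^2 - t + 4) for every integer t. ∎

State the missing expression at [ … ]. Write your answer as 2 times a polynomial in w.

The residues treated are {1}, so the missing case is t ≡ 0 (mod 2); write t = 2w.
Then (2w)^2 - (2w) + 4 = 4w^2 - 2w + 4 = 2(2w^2 - w + 2).

2(2w^2 - w + 2)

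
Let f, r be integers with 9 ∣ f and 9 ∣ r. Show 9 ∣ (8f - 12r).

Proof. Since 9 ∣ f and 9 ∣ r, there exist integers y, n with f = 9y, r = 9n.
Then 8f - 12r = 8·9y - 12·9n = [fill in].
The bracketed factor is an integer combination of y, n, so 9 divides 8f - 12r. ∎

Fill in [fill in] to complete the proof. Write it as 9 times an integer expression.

9(-12n + 8y)

Each term has a factor of 9: 8·9y - 12·9n = 9·(-12n + 8y).
Since -12n + 8y is an integer, 9 ∣ (8f - 12r).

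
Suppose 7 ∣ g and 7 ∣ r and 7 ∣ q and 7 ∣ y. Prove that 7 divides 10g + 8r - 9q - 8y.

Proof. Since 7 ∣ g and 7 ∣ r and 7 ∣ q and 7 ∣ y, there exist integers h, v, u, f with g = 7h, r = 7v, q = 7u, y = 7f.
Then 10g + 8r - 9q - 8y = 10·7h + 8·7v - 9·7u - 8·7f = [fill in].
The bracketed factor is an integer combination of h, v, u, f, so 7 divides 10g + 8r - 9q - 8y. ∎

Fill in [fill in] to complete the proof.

Each term has a factor of 7: 10·7h + 8·7v - 9·7u - 8·7f = 7·(-8f + 10h - 9u + 8v).
Since -8f + 10h - 9u + 8v is an integer, 7 ∣ (10g + 8r - 9q - 8y).

7(-8f + 10h - 9u + 8v)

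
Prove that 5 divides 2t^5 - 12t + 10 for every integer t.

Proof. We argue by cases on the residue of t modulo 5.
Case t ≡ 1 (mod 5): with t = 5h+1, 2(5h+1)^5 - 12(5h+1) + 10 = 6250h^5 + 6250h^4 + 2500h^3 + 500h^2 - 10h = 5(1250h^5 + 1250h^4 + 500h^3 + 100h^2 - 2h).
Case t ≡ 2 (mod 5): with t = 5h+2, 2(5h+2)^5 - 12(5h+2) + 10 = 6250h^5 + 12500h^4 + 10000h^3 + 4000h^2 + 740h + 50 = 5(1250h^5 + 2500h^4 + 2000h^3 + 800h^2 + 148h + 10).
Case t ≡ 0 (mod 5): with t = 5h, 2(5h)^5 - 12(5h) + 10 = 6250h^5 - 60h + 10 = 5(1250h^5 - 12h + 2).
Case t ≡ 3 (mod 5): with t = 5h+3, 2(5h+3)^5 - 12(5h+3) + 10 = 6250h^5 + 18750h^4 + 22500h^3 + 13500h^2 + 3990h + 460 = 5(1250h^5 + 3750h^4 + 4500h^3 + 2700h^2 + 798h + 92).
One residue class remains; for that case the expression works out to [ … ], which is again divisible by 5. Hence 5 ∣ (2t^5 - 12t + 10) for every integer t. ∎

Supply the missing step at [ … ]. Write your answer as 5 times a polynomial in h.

5(1250h^5 + 5000h^4 + 8000h^3 + 6400h^2 + 2548h + 402)

The residues treated are {1, 2, 0, 3}, so the missing case is t ≡ 4 (mod 5); write t = 5h+4.
Then 2(5h+4)^5 - 12(5h+4) + 10 = 6250h^5 + 25000h^4 + 40000h^3 + 32000h^2 + 12740h + 2010 = 5(1250h^5 + 5000h^4 + 8000h^3 + 6400h^2 + 2548h + 402).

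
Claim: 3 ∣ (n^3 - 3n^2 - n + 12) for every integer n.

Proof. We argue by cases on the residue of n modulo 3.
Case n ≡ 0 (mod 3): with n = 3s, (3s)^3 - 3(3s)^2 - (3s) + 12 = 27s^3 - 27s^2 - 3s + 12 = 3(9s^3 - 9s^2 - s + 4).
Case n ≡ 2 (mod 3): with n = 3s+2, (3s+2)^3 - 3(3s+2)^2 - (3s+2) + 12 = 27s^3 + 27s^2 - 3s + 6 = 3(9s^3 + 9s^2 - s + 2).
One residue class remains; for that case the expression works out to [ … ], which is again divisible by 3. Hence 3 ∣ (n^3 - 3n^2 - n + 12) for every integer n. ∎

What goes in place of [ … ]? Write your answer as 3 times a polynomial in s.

3(9s^3 - 4s + 3)

Only n ≡ 1 (mod 3) is unaccounted for. Put n = 3s+1:
(3s+1)^3 - 3(3s+1)^2 - (3s+1) + 12 expands to 27s^3 - 12s + 9,
and factoring out 3 leaves 3(9s^3 - 4s + 3).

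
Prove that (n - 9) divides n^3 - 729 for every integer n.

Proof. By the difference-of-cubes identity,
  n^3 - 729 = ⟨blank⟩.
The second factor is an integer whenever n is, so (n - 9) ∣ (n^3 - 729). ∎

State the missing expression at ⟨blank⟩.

(n - 9)(n^2 + 9n + 81)

a^3 - b^3 = (a - b)(a^2 + ab + b^2). With a = n, b = 9:
n^3 - 729 = (n - 9)(n^2 + 9n + 81).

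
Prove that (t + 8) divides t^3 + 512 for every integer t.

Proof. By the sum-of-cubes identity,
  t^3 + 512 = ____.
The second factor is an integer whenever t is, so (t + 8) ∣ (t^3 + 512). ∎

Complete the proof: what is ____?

(t + 8)(t^2 - 8t + 64)

a^3 + b^3 = (a + b)(a^2 - ab + b^2). With a = t, b = 8:
t^3 + 512 = (t + 8)(t^2 - 8t + 64).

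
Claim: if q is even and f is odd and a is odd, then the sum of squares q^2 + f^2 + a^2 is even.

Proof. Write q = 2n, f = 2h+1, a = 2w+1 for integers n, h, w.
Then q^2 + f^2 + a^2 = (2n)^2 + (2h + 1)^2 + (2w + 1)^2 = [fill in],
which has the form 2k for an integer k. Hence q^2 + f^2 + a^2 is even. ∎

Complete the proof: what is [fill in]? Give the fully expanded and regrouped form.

2(2h^2 + 2h + 2n^2 + 2w^2 + 2w + 1)

Expanding: (2n)^2 + (2h + 1)^2 + (2w + 1)^2 = 4h^2 + 4h + 4n^2 + 4w^2 + 4w + 2.
Every term is even; pulling out the factor of 2 gives 2(2h^2 + 2h + 2n^2 + 2w^2 + 2w + 1).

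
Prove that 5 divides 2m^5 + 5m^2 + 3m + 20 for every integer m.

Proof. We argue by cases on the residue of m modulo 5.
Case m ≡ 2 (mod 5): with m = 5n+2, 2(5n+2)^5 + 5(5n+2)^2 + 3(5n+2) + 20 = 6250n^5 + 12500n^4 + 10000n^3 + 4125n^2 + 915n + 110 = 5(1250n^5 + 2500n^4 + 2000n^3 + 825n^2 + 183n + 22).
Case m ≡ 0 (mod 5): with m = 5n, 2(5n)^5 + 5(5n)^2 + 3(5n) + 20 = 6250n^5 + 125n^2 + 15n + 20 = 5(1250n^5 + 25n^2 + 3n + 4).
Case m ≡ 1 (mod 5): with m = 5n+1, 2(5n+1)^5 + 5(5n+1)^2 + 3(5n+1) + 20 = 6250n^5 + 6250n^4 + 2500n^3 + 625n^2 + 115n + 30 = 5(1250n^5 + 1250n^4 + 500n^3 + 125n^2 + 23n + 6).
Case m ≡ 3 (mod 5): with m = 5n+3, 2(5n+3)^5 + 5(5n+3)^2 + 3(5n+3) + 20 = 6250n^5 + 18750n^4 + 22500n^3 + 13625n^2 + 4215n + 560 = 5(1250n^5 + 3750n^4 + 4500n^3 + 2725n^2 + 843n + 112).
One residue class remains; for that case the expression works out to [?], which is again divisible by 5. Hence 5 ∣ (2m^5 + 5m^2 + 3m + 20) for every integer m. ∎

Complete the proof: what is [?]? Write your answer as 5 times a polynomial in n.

The residues treated are {2, 0, 1, 3}, so the missing case is m ≡ 4 (mod 5); write m = 5n+4.
Then 2(5n+4)^5 + 5(5n+4)^2 + 3(5n+4) + 20 = 6250n^5 + 25000n^4 + 40000n^3 + 32125n^2 + 13015n + 2160 = 5(1250n^5 + 5000n^4 + 8000n^3 + 6425n^2 + 2603n + 432).

5(1250n^5 + 5000n^4 + 8000n^3 + 6425n^2 + 2603n + 432)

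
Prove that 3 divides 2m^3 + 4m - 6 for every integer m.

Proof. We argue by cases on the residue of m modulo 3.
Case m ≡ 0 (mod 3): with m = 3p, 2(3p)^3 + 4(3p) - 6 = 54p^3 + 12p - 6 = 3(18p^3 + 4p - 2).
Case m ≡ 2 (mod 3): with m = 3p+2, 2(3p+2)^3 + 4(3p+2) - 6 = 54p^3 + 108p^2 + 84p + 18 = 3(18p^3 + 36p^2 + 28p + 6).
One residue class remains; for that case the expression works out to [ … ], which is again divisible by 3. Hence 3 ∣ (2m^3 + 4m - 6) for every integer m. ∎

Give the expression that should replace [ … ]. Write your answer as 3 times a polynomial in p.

3(18p^3 + 18p^2 + 10p)

The residues treated are {0, 2}, so the missing case is m ≡ 1 (mod 3); write m = 3p+1.
Then 2(3p+1)^3 + 4(3p+1) - 6 = 54p^3 + 54p^2 + 30p = 3(18p^3 + 18p^2 + 10p).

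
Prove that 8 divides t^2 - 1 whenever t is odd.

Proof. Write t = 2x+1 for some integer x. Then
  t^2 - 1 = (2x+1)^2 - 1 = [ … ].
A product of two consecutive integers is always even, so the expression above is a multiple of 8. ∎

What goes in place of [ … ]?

(2x+1)^2 - 1 = 4x^2 + 4x + 1 - 1 = 4x^2 + 4x = 4x(x+1).
Since x and x+1 are consecutive, x(x+1) is even, and 4·(even) is a multiple of 8.

4x(x + 1)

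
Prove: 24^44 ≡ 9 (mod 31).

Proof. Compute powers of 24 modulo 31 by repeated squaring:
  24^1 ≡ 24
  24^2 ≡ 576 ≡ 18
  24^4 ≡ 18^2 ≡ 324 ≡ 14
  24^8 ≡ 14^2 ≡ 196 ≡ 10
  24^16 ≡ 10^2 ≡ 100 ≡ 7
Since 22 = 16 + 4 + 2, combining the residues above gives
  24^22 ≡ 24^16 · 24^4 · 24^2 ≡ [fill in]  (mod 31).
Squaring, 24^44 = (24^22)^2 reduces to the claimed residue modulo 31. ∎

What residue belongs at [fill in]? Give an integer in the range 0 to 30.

28

Multiply the listed residues: 7 · 14 · 18 = 98 → 1764.
Reducing modulo 31: 1764 = 56·31 + 28, so 24^22 ≡ 28.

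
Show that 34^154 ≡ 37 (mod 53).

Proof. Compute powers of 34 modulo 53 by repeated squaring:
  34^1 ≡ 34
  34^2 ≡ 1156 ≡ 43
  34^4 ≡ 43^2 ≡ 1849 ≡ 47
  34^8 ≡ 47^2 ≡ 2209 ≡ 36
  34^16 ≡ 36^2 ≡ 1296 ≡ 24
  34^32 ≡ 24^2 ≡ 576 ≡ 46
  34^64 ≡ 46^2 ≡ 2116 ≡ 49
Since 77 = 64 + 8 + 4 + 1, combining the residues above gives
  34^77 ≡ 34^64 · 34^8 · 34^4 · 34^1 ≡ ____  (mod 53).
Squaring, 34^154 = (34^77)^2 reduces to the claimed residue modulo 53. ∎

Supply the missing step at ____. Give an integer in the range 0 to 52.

34^64 · 34^8 · 34^4 · 34^1 ≡ 49 · 36 · 47 · 34 = 2818872.
2818872 mod 53 = 14, so 34^77 ≡ 14 (mod 53).

14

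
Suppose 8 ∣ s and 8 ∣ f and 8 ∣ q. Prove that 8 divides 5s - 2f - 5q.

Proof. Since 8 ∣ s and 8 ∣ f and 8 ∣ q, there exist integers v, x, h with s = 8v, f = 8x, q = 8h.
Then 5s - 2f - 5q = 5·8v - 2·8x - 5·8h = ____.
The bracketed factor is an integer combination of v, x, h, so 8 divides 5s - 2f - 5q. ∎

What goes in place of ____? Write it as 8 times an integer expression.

Each term has a factor of 8: 5·8v - 2·8x - 5·8h = 8·(-5h + 5v - 2x).
Since -5h + 5v - 2x is an integer, 8 ∣ (5s - 2f - 5q).

8(-5h + 5v - 2x)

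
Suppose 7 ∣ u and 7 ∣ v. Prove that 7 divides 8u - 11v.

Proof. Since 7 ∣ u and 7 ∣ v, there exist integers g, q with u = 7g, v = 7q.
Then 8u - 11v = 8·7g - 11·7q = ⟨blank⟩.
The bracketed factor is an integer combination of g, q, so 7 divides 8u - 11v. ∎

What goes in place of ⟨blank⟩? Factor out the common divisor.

Each term has a factor of 7: 8·7g - 11·7q = 7·(8g - 11q).
Since 8g - 11q is an integer, 7 ∣ (8u - 11v).

7(8g - 11q)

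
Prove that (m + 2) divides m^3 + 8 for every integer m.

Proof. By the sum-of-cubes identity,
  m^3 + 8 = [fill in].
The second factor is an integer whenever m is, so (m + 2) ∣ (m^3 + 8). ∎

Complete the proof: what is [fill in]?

a^3 + b^3 = (a + b)(a^2 - ab + b^2). With a = m, b = 2:
m^3 + 8 = (m + 2)(m^2 - 2m + 4).

(m + 2)(m^2 - 2m + 4)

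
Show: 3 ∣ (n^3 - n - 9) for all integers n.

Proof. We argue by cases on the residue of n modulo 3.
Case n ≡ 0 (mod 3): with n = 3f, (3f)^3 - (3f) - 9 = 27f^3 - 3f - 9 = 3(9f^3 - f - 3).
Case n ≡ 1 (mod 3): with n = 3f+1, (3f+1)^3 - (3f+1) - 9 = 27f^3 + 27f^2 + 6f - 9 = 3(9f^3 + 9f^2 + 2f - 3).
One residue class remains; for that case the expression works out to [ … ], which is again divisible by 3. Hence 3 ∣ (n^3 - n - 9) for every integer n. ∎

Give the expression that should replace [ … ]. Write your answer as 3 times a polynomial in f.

3(9f^3 + 18f^2 + 11f - 1)

The residues treated are {0, 1}, so the missing case is n ≡ 2 (mod 3); write n = 3f+2.
Then (3f+2)^3 - (3f+2) - 9 = 27f^3 + 54f^2 + 33f - 3 = 3(9f^3 + 18f^2 + 11f - 1).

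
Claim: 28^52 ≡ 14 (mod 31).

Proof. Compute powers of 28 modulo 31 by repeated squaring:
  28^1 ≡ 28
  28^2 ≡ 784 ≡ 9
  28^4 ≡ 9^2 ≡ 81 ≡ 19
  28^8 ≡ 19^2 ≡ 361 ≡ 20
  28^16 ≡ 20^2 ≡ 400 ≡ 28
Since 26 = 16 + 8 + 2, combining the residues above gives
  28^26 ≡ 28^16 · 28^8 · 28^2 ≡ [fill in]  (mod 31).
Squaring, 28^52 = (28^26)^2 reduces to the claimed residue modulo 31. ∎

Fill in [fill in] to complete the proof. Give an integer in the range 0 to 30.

18

28^16 · 28^8 · 28^2 ≡ 28 · 20 · 9 = 5040.
5040 mod 31 = 18, so 28^26 ≡ 18 (mod 31).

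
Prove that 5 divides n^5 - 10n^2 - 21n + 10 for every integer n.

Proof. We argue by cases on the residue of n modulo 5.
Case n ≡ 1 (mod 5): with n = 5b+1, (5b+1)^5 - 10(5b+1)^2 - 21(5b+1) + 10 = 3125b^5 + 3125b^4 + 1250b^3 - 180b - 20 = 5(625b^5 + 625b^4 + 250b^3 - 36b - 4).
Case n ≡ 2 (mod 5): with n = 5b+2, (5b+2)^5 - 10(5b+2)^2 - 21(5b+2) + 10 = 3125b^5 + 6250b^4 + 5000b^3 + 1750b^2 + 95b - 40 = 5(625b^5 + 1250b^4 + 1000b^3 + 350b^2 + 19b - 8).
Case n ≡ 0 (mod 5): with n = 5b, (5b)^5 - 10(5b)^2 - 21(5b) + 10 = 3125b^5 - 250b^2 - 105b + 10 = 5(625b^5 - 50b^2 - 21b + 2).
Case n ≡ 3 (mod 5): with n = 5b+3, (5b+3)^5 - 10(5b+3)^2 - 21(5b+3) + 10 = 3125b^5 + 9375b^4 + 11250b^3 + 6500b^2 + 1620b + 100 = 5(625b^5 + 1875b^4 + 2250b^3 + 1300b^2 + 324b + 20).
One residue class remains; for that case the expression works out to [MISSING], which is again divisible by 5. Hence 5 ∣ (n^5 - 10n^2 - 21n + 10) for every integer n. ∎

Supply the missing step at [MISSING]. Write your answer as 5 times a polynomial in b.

The residues treated are {1, 2, 0, 3}, so the missing case is n ≡ 4 (mod 5); write n = 5b+4.
Then (5b+4)^5 - 10(5b+4)^2 - 21(5b+4) + 10 = 3125b^5 + 12500b^4 + 20000b^3 + 15750b^2 + 5895b + 790 = 5(625b^5 + 2500b^4 + 4000b^3 + 3150b^2 + 1179b + 158).

5(625b^5 + 2500b^4 + 4000b^3 + 3150b^2 + 1179b + 158)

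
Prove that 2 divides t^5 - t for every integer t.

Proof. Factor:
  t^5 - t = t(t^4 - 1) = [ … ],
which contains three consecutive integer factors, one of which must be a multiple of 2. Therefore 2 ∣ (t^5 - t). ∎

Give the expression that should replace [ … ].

t^4 - 1 = (t^2 - 1)(t^2 + 1), and t^2 - 1 = (t-1)(t+1).
So t(t^4 - 1) = (t - 1)t(t + 1)(t^2 + 1).

(t - 1)t(t + 1)(t^2 + 1)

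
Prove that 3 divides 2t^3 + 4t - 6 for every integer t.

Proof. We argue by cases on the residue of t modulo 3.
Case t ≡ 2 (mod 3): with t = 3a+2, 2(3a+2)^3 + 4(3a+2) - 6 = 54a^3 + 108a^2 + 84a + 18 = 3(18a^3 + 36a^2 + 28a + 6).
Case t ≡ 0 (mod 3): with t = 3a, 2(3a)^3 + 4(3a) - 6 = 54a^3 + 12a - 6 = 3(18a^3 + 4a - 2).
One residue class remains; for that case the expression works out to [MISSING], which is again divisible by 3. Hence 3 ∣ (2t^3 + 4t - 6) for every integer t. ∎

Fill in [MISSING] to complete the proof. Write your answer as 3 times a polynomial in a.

The residues treated are {2, 0}, so the missing case is t ≡ 1 (mod 3); write t = 3a+1.
Then 2(3a+1)^3 + 4(3a+1) - 6 = 54a^3 + 54a^2 + 30a = 3(18a^3 + 18a^2 + 10a).

3(18a^3 + 18a^2 + 10a)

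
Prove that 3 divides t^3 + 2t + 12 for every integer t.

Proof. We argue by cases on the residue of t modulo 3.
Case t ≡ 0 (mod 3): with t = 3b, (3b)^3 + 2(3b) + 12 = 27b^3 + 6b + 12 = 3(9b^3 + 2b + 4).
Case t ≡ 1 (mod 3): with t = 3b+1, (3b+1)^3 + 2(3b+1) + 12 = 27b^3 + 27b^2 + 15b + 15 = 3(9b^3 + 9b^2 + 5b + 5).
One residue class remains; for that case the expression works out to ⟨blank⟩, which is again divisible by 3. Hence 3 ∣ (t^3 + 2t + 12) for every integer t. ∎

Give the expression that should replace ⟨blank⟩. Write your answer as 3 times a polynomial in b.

Only t ≡ 2 (mod 3) is unaccounted for. Put t = 3b+2:
(3b+2)^3 + 2(3b+2) + 12 expands to 27b^3 + 54b^2 + 42b + 24,
and factoring out 3 leaves 3(9b^3 + 18b^2 + 14b + 8).

3(9b^3 + 18b^2 + 14b + 8)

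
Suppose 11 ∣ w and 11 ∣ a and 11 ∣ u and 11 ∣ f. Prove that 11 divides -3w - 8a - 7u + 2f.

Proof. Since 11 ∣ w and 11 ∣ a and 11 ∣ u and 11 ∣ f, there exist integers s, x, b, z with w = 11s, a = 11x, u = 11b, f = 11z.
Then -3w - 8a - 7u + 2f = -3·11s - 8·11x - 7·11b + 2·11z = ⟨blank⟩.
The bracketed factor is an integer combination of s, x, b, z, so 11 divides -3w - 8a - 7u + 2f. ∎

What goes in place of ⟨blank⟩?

11(-7b - 3s - 8x + 2z)

Each term has a factor of 11: -3·11s - 8·11x - 7·11b + 2·11z = 11·(-7b - 3s - 8x + 2z).
Since -7b - 3s - 8x + 2z is an integer, 11 ∣ (-3w - 8a - 7u + 2f).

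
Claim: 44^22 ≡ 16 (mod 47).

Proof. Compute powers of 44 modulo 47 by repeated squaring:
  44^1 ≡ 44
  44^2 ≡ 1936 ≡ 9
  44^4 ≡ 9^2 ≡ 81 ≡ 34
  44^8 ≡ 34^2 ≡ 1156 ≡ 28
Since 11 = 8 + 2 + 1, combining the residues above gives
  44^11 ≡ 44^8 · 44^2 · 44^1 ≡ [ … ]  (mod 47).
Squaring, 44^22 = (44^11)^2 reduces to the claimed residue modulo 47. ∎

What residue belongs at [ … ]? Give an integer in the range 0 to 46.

Multiply the listed residues: 28 · 9 · 44 = 252 → 11088.
Reducing modulo 47: 11088 = 235·47 + 43, so 44^11 ≡ 43.

43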